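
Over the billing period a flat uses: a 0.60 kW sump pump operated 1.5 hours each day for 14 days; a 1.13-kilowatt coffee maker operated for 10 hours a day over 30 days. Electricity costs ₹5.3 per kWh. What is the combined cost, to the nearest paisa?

₹1863.48

sump pump: Runtime = 1.5 h/day × 14 days = 21 h
sump pump: 0.6 kW × 21 h = 12.6 kWh
coffee maker: Runtime = 10 h/day × 30 days = 300 h
coffee maker: 1.13 kW × 300 h = 339 kWh
Total energy = 351.6 kWh
Cost = 351.6 × ₹5.3 = ₹1863.48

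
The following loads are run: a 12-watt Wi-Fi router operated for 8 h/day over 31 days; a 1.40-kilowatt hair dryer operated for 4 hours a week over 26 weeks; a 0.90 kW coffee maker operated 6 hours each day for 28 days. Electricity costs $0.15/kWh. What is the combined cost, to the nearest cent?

Wi-Fi router: Runtime = 8 h/day × 31 days = 248 h
Wi-Fi router: 0.012 kW × 248 h = 2.976 kWh
hair dryer: Runtime = 4 h/week × 26 weeks = 104 h
hair dryer: 1.4 kW × 104 h = 145.6 kWh
coffee maker: Runtime = 6 h/day × 28 days = 168 h
coffee maker: 0.9 kW × 168 h = 151.2 kWh
Total energy = 299.776 kWh
Cost = 299.776 × $0.15 = $44.97

$44.97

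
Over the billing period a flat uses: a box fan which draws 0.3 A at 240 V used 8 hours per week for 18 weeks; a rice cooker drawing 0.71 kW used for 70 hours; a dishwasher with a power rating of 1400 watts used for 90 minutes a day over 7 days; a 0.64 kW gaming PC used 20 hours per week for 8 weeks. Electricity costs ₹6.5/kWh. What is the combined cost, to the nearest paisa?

box fan: Power = 0.3 A × 240 V = 72 W = 0.072 kW
box fan: Runtime = 8 h/week × 18 weeks = 144 h
box fan: 0.072 kW × 144 h = 10.368 kWh
rice cooker: 0.71 kW × 70 h = 49.7 kWh
dishwasher: Runtime = 90 min × 7 = 630 min = 10.5 h
dishwasher: 1.4 kW × 10.5 h = 14.7 kWh
gaming PC: Runtime = 20 h/week × 8 weeks = 160 h
gaming PC: 0.64 kW × 160 h = 102.4 kWh
Total energy = 177.168 kWh
Cost = 177.168 × ₹6.5 = ₹1151.59

₹1151.59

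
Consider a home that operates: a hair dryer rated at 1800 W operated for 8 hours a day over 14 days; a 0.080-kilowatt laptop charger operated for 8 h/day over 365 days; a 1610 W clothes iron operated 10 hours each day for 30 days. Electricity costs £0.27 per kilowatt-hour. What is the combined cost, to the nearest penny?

hair dryer: Runtime = 8 h/day × 14 days = 112 h
hair dryer: 1.8 kW × 112 h = 201.6 kWh
laptop charger: Runtime = 8 h/day × 365 days = 2920 h
laptop charger: 0.08 kW × 2920 h = 233.6 kWh
clothes iron: Runtime = 10 h/day × 30 days = 300 h
clothes iron: 1.61 kW × 300 h = 483 kWh
Total energy = 918.2 kWh
Cost = 918.2 × £0.27 = £247.91

£247.91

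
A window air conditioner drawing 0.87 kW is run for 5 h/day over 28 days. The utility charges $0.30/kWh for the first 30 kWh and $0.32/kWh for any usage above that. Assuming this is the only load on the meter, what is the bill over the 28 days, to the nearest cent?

$38.38

Runtime = 5 h/day × 28 days = 140 h
Energy = 0.87 kW × 140 h = 121.8 kWh
Tier 1 (0–30 kWh): 30 × $0.30 = $9
Above 30 kWh: 91.8 × $0.32 = $29.376
Bill = $38.38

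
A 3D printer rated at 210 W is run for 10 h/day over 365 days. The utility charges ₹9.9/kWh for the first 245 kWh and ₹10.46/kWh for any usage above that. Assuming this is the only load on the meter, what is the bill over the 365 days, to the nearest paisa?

Runtime = 10 h/day × 365 days = 3650 h
Energy = 0.21 kW × 3650 h = 766.5 kWh
Tier 1 (0–245 kWh): 245 × ₹9.9 = ₹2425.5
Above 245 kWh: 521.5 × ₹10.46 = ₹5454.89
Bill = ₹7880.39

₹7880.39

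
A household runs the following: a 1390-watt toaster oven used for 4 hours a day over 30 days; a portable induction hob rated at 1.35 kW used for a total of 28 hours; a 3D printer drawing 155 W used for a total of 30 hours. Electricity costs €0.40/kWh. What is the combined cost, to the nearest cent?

toaster oven: Runtime = 4 h/day × 30 days = 120 h
toaster oven: 1.39 kW × 120 h = 166.8 kWh
portable induction hob: 1.35 kW × 28 h = 37.8 kWh
3D printer: 0.155 kW × 30 h = 4.65 kWh
Total energy = 209.25 kWh
Cost = 209.25 × €0.40 = €83.70

€83.70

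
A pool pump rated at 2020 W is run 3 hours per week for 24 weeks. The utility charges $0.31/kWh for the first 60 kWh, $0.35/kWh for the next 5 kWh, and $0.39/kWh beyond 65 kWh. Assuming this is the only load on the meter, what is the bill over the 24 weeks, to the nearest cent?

Runtime = 3 h/week × 24 weeks = 72 h
Energy = 2.02 kW × 72 h = 145.44 kWh
Tier 1 (0–60 kWh): 60 × $0.31 = $18.6
Tier 2 (60–65 kWh): 5 × $0.35 = $1.75
Above 65 kWh: 80.44 × $0.39 = $31.3716
Bill = $51.72

$51.72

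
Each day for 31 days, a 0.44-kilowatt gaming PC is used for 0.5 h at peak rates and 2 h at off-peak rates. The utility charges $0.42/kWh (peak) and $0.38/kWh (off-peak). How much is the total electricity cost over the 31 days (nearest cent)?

$13.23

Peak energy = 0.44 kW × 0.5 h × 31 = 6.82 kWh
Off-peak energy = 0.44 kW × 2 h × 31 = 27.28 kWh
Cost = 6.82 × $0.42 + 27.28 × $0.38 = $2.8644 + $10.3664 = $13.23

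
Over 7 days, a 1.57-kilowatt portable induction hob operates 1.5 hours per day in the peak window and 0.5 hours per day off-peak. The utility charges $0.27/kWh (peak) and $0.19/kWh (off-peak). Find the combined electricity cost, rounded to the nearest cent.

$5.50

Peak energy = 1.57 kW × 1.5 h × 7 = 16.485 kWh
Off-peak energy = 1.57 kW × 0.5 h × 7 = 5.495 kWh
Cost = 16.485 × $0.27 + 5.495 × $0.19 = $4.45095 + $1.04405 = $5.50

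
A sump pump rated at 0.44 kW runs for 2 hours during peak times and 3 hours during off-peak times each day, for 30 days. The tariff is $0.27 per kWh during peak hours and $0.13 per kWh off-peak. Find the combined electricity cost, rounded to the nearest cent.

$12.28

Peak energy = 0.44 kW × 2 h × 30 = 26.4 kWh
Off-peak energy = 0.44 kW × 3 h × 30 = 39.6 kWh
Cost = 26.4 × $0.27 + 39.6 × $0.13 = $7.128 + $5.148 = $12.28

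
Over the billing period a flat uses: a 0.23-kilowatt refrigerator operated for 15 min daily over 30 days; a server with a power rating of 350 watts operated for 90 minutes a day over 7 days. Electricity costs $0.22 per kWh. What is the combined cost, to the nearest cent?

$1.19

refrigerator: Runtime = 15 min × 30 = 450 min = 7.5 h
refrigerator: 0.23 kW × 7.5 h = 1.725 kWh
server: Runtime = 90 min × 7 = 630 min = 10.5 h
server: 0.35 kW × 10.5 h = 3.675 kWh
Total energy = 5.4 kWh
Cost = 5.4 × $0.22 = $1.19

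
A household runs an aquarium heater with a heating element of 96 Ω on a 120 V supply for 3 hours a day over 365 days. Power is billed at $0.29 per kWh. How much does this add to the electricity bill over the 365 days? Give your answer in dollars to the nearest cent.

Power = V²/R = 120²/96 = 150 W = 0.15 kW
Runtime = 3 h/day × 365 days = 1095 h
Energy = 0.15 kW × 1095 h = 164.25 kWh
Cost = 164.25 kWh × $0.29/kWh = $47.63

$47.63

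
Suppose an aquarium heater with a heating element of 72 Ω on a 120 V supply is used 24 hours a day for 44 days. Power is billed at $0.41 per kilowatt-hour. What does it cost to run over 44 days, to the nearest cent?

Power = V²/R = 120²/72 = 200 W = 0.2 kW
Runtime = 24 h × 44 = 1056 h
Energy = 0.2 kW × 1056 h = 211.2 kWh
Cost = 211.2 kWh × $0.41/kWh = $86.59

$86.59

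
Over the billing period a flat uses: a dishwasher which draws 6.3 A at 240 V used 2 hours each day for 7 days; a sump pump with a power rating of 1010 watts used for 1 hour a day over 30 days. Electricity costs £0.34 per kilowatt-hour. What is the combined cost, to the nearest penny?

£17.50

dishwasher: Power = 6.3 A × 240 V = 1512 W = 1.512 kW
dishwasher: Runtime = 2 h/day × 7 days = 14 h
dishwasher: 1.512 kW × 14 h = 21.168 kWh
sump pump: Runtime = 1 h/day × 30 days = 30 h
sump pump: 1.01 kW × 30 h = 30.3 kWh
Total energy = 51.468 kWh
Cost = 51.468 × £0.34 = £17.50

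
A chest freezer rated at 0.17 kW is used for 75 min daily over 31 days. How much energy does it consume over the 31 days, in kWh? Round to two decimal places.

Runtime = 75 min × 31 = 2325 min = 38.75 h
Energy = 0.17 kW × 38.75 h = 6.5875 kWh ≈ 6.59 kWh

6.59 kWh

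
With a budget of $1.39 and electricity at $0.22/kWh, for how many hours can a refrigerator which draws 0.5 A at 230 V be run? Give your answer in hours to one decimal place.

54.9 h

Power = 0.5 A × 230 V = 115 W = 0.115 kW
Energy available = $1.39 ÷ $0.22/kWh = 6.3182 kWh
Hours = 6.3182 kWh ÷ 0.115 kW = 54.9 h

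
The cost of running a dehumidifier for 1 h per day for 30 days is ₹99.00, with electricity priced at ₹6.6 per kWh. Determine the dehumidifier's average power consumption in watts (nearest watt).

500 W

Energy = ₹99.00 ÷ ₹6.6/kWh = 15 kWh
Runtime = 1 h/day × 30 days = 30 h
Power = 15 kWh ÷ 30 h = 0.5 kW = 500 W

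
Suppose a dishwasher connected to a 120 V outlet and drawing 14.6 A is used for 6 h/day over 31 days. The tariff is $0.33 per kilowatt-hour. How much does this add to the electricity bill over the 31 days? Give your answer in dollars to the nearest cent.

$107.54

Power = 14.6 A × 120 V = 1752 W = 1.752 kW
Runtime = 6 h/day × 31 days = 186 h
Energy = 1.752 kW × 186 h = 325.872 kWh
Cost = 325.872 kWh × $0.33/kWh = $107.54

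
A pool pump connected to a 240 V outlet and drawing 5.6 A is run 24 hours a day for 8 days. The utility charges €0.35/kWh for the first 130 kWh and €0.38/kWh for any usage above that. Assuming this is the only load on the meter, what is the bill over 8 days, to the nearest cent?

Power = 5.6 A × 240 V = 1344 W = 1.344 kW
Runtime = 24 h × 8 = 192 h
Energy = 1.344 kW × 192 h = 258.048 kWh
Tier 1 (0–130 kWh): 130 × €0.35 = €45.5
Above 130 kWh: 128.048 × €0.38 = €48.65824
Bill = €94.16

€94.16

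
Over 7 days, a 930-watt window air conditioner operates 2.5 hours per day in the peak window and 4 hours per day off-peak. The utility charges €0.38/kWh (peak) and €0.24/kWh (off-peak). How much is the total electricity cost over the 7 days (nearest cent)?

Peak energy = 0.93 kW × 2.5 h × 7 = 16.275 kWh
Off-peak energy = 0.93 kW × 4 h × 7 = 26.04 kWh
Cost = 16.275 × €0.38 + 26.04 × €0.24 = €6.1845 + €6.2496 = €12.43

€12.43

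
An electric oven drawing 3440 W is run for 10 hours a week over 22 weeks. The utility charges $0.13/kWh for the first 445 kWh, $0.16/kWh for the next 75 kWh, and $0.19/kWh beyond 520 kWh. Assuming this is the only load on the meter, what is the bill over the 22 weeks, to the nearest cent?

Runtime = 10 h/week × 22 weeks = 220 h
Energy = 3.44 kW × 220 h = 756.8 kWh
Tier 1 (0–445 kWh): 445 × $0.13 = $57.85
Tier 2 (445–520 kWh): 75 × $0.16 = $12
Above 520 kWh: 236.8 × $0.19 = $44.992
Bill = $114.84

$114.84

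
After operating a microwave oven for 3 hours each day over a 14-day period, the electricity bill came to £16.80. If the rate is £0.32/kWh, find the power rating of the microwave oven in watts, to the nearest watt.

Energy = £16.80 ÷ £0.32/kWh = 52.5 kWh
Runtime = 3 h/day × 14 days = 42 h
Power = 52.5 kWh ÷ 42 h = 1.25 kW = 1250 W

1250 W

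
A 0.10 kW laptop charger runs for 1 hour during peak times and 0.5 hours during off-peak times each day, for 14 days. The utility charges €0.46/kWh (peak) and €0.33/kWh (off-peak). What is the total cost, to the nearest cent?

Peak energy = 0.1 kW × 1 h × 14 = 1.4 kWh
Off-peak energy = 0.1 kW × 0.5 h × 14 = 0.7 kWh
Cost = 1.4 × €0.46 + 0.7 × €0.33 = €0.644 + €0.231 = €0.88

€0.88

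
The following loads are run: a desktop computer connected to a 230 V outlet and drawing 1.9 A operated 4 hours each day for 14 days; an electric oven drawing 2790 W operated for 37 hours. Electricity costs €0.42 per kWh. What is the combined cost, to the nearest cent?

€53.63

desktop computer: Power = 1.9 A × 230 V = 437 W = 0.437 kW
desktop computer: Runtime = 4 h/day × 14 days = 56 h
desktop computer: 0.437 kW × 56 h = 24.472 kWh
electric oven: 2.79 kW × 37 h = 103.23 kWh
Total energy = 127.702 kWh
Cost = 127.702 × €0.42 = €53.63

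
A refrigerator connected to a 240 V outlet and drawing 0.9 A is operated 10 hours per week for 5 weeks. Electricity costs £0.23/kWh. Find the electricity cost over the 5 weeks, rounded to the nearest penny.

£2.48

Power = 0.9 A × 240 V = 216 W = 0.216 kW
Runtime = 10 h/week × 5 weeks = 50 h
Energy = 0.216 kW × 50 h = 10.8 kWh
Cost = 10.8 kWh × £0.23/kWh = £2.48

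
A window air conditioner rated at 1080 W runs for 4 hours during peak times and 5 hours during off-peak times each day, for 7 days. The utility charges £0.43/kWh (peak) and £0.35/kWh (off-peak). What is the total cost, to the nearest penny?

£26.23

Peak energy = 1.08 kW × 4 h × 7 = 30.24 kWh
Off-peak energy = 1.08 kW × 5 h × 7 = 37.8 kWh
Cost = 30.24 × £0.43 + 37.8 × £0.35 = £13.0032 + £13.23 = £26.23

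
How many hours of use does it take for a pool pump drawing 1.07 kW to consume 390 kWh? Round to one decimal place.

364.5 h

Hours = 390 kWh ÷ 1.07 kW = 364.5 h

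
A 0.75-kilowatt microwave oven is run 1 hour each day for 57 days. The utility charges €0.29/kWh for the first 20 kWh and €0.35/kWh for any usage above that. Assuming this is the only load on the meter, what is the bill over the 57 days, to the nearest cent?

Runtime = 1 h/day × 57 days = 57 h
Energy = 0.75 kW × 57 h = 42.75 kWh
Tier 1 (0–20 kWh): 20 × €0.29 = €5.8
Above 20 kWh: 22.75 × €0.35 = €7.9625
Bill = €13.76

€13.76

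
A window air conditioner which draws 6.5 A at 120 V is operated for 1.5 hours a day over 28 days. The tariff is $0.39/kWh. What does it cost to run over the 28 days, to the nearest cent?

Power = 6.5 A × 120 V = 780 W = 0.78 kW
Runtime = 1.5 h/day × 28 days = 42 h
Energy = 0.78 kW × 42 h = 32.76 kWh
Cost = 32.76 kWh × $0.39/kWh = $12.78

$12.78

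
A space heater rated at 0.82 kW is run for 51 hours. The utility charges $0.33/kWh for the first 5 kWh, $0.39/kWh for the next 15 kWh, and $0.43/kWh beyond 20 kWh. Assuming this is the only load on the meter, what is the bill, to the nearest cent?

$16.88

Energy = 0.82 kW × 51 h = 41.82 kWh
Tier 1 (0–5 kWh): 5 × $0.33 = $1.65
Tier 2 (5–20 kWh): 15 × $0.39 = $5.85
Above 20 kWh: 21.82 × $0.43 = $9.3826
Bill = $16.88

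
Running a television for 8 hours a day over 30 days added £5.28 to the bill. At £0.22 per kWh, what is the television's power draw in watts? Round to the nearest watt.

Energy = £5.28 ÷ £0.22/kWh = 24 kWh
Runtime = 8 h/day × 30 days = 240 h
Power = 24 kWh ÷ 240 h = 0.1 kW = 100 W

100 W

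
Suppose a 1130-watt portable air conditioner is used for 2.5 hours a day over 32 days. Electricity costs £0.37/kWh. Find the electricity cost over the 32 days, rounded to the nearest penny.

£33.45

Runtime = 2.5 h/day × 32 days = 80 h
Energy = 1.13 kW × 80 h = 90.4 kWh
Cost = 90.4 kWh × £0.37/kWh = £33.45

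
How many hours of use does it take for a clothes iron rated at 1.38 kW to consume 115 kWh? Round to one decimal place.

Hours = 115 kWh ÷ 1.38 kW = 83.3 h

83.3 h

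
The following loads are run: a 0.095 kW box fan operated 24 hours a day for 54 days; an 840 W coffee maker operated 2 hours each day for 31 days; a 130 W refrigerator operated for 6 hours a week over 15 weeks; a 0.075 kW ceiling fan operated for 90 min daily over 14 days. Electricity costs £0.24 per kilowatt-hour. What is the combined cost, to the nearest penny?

£45.23

box fan: Runtime = 24 h × 54 = 1296 h
box fan: 0.095 kW × 1296 h = 123.12 kWh
coffee maker: Runtime = 2 h/day × 31 days = 62 h
coffee maker: 0.84 kW × 62 h = 52.08 kWh
refrigerator: Runtime = 6 h/week × 15 weeks = 90 h
refrigerator: 0.13 kW × 90 h = 11.7 kWh
ceiling fan: Runtime = 90 min × 14 = 1260 min = 21 h
ceiling fan: 0.075 kW × 21 h = 1.575 kWh
Total energy = 188.475 kWh
Cost = 188.475 × £0.24 = £45.23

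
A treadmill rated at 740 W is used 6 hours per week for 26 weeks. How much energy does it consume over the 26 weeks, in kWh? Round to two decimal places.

Runtime = 6 h/week × 26 weeks = 156 h
Energy = 0.74 kW × 156 h = 115.44 kWh

115.44 kWh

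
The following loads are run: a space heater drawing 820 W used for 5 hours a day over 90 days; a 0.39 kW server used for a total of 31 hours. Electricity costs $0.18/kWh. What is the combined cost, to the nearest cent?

$68.60

space heater: Runtime = 5 h/day × 90 days = 450 h
space heater: 0.82 kW × 450 h = 369 kWh
server: 0.39 kW × 31 h = 12.09 kWh
Total energy = 381.09 kWh
Cost = 381.09 × $0.18 = $68.60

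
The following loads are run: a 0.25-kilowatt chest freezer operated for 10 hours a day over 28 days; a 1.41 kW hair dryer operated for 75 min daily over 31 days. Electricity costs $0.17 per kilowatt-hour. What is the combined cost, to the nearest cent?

$21.19

chest freezer: Runtime = 10 h/day × 28 days = 280 h
chest freezer: 0.25 kW × 280 h = 70 kWh
hair dryer: Runtime = 75 min × 31 = 2325 min = 38.75 h
hair dryer: 1.41 kW × 38.75 h = 54.6375 kWh
Total energy = 124.6375 kWh
Cost = 124.6375 × $0.17 = $21.19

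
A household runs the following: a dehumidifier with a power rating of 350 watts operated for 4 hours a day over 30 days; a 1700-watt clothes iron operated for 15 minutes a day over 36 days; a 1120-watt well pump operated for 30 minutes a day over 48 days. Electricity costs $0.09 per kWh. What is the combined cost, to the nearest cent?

dehumidifier: Runtime = 4 h/day × 30 days = 120 h
dehumidifier: 0.35 kW × 120 h = 42 kWh
clothes iron: Runtime = 15 min × 36 = 540 min = 9 h
clothes iron: 1.7 kW × 9 h = 15.3 kWh
well pump: Runtime = 30 min × 48 = 1440 min = 24 h
well pump: 1.12 kW × 24 h = 26.88 kWh
Total energy = 84.18 kWh
Cost = 84.18 × $0.09 = $7.58

$7.58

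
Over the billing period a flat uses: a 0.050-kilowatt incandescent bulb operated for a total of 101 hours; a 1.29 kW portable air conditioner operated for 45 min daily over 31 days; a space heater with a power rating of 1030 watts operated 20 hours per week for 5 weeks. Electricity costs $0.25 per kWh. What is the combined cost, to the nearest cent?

incandescent bulb: 0.05 kW × 101 h = 5.05 kWh
portable air conditioner: Runtime = 45 min × 31 = 1395 min = 23.25 h
portable air conditioner: 1.29 kW × 23.25 h = 29.9925 kWh
space heater: Runtime = 20 h/week × 5 weeks = 100 h
space heater: 1.03 kW × 100 h = 103 kWh
Total energy = 138.0425 kWh
Cost = 138.0425 × $0.25 = $34.51

$34.51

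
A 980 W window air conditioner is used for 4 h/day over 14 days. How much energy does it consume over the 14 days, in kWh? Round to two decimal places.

Runtime = 4 h/day × 14 days = 56 h
Energy = 0.98 kW × 56 h = 54.88 kWh

54.88 kWh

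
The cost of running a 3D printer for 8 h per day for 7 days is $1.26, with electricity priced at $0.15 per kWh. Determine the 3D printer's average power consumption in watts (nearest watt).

Energy = $1.26 ÷ $0.15/kWh = 8.4 kWh
Runtime = 8 h/day × 7 days = 56 h
Power = 8.4 kWh ÷ 56 h = 0.15 kW = 150 W

150 W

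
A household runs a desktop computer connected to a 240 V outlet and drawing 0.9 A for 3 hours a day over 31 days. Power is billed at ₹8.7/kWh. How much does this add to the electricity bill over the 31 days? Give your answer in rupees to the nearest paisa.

₹174.77

Power = 0.9 A × 240 V = 216 W = 0.216 kW
Runtime = 3 h/day × 31 days = 93 h
Energy = 0.216 kW × 93 h = 20.088 kWh
Cost = 20.088 kWh × ₹8.7/kWh = ₹174.77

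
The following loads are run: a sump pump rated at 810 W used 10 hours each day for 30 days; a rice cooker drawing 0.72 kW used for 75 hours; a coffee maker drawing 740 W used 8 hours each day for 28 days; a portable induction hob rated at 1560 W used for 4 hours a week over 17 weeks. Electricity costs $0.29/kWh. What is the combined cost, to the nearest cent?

sump pump: Runtime = 10 h/day × 30 days = 300 h
sump pump: 0.81 kW × 300 h = 243 kWh
rice cooker: 0.72 kW × 75 h = 54 kWh
coffee maker: Runtime = 8 h/day × 28 days = 224 h
coffee maker: 0.74 kW × 224 h = 165.76 kWh
portable induction hob: Runtime = 4 h/week × 17 weeks = 68 h
portable induction hob: 1.56 kW × 68 h = 106.08 kWh
Total energy = 568.84 kWh
Cost = 568.84 × $0.29 = $164.96

$164.96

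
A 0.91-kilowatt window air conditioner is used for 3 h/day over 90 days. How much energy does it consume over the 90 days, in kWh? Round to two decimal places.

245.70 kWh

Runtime = 3 h/day × 90 days = 270 h
Energy = 0.91 kW × 270 h = 245.7 kWh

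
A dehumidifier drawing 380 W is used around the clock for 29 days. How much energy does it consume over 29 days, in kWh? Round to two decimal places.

Runtime = 24 h × 29 = 696 h
Energy = 0.38 kW × 696 h = 264.48 kWh

264.48 kWh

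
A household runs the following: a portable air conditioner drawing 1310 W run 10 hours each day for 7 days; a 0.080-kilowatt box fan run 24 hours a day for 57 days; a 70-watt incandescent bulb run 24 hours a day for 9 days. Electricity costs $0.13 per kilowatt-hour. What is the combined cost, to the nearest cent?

$28.11

portable air conditioner: Runtime = 10 h/day × 7 days = 70 h
portable air conditioner: 1.31 kW × 70 h = 91.7 kWh
box fan: Runtime = 24 h × 57 = 1368 h
box fan: 0.08 kW × 1368 h = 109.44 kWh
incandescent bulb: Runtime = 24 h × 9 = 216 h
incandescent bulb: 0.07 kW × 216 h = 15.12 kWh
Total energy = 216.26 kWh
Cost = 216.26 × $0.13 = $28.11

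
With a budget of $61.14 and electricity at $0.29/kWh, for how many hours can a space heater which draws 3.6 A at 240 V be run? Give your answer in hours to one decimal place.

244.0 h

Power = 3.6 A × 240 V = 864 W = 0.864 kW
Energy available = $61.14 ÷ $0.29/kWh = 210.8276 kWh
Hours = 210.8276 kWh ÷ 0.864 kW = 244.0 h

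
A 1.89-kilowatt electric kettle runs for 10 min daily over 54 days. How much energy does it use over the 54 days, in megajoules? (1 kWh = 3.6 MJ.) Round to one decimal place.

Runtime = 10 min × 54 = 540 min = 9 h
Energy = 1.89 kW × 9 h = 17.01 kWh
= 17.01 × 3.6 MJ = 61.2 MJ

61.2 MJ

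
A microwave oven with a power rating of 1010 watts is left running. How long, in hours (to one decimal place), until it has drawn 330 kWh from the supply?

326.7 h

Hours = 330 kWh ÷ 1.01 kW = 326.7 h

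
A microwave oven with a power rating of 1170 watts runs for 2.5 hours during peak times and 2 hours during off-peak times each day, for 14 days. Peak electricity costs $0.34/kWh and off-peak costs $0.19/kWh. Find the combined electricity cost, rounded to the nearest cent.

Peak energy = 1.17 kW × 2.5 h × 14 = 40.95 kWh
Off-peak energy = 1.17 kW × 2 h × 14 = 32.76 kWh
Cost = 40.95 × $0.34 + 32.76 × $0.19 = $13.923 + $6.2244 = $20.15

$20.15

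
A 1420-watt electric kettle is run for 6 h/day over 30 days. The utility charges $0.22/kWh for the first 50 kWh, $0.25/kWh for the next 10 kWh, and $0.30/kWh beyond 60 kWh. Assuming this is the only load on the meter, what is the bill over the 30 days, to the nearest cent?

$72.18

Runtime = 6 h/day × 30 days = 180 h
Energy = 1.42 kW × 180 h = 255.6 kWh
Tier 1 (0–50 kWh): 50 × $0.22 = $11
Tier 2 (50–60 kWh): 10 × $0.25 = $2.5
Above 60 kWh: 195.6 × $0.30 = $58.68
Bill = $72.18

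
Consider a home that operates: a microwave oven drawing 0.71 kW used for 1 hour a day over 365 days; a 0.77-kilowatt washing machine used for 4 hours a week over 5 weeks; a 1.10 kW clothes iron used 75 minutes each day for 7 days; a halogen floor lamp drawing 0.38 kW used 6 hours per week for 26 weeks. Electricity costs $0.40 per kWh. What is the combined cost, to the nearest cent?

$137.38

microwave oven: Runtime = 1 h/day × 365 days = 365 h
microwave oven: 0.71 kW × 365 h = 259.15 kWh
washing machine: Runtime = 4 h/week × 5 weeks = 20 h
washing machine: 0.77 kW × 20 h = 15.4 kWh
clothes iron: Runtime = 75 min × 7 = 525 min = 8.75 h
clothes iron: 1.1 kW × 8.75 h = 9.625 kWh
halogen floor lamp: Runtime = 6 h/week × 26 weeks = 156 h
halogen floor lamp: 0.38 kW × 156 h = 59.28 kWh
Total energy = 343.455 kWh
Cost = 343.455 × $0.40 = $137.38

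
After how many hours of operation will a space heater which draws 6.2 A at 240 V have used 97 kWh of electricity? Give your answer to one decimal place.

65.2 h

Power = 6.2 A × 240 V = 1488 W = 1.488 kW
Hours = 97 kWh ÷ 1.488 kW = 65.2 h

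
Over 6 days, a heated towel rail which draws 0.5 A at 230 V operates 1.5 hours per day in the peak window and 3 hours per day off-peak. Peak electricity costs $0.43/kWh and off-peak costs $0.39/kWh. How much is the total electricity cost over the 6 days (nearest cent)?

Power = 0.5 A × 230 V = 115 W = 0.115 kW
Peak energy = 0.115 kW × 1.5 h × 6 = 1.035 kWh
Off-peak energy = 0.115 kW × 3 h × 6 = 2.07 kWh
Cost = 1.035 × $0.43 + 2.07 × $0.39 = $0.44505 + $0.8073 = $1.25

$1.25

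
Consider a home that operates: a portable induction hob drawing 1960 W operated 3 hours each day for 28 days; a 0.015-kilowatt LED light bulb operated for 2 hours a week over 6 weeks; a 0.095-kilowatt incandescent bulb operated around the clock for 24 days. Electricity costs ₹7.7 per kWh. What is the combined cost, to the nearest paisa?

₹1690.46

portable induction hob: Runtime = 3 h/day × 28 days = 84 h
portable induction hob: 1.96 kW × 84 h = 164.64 kWh
LED light bulb: Runtime = 2 h/week × 6 weeks = 12 h
LED light bulb: 0.015 kW × 12 h = 0.18 kWh
incandescent bulb: Runtime = 24 h × 24 = 576 h
incandescent bulb: 0.095 kW × 576 h = 54.72 kWh
Total energy = 219.54 kWh
Cost = 219.54 × ₹7.7 = ₹1690.46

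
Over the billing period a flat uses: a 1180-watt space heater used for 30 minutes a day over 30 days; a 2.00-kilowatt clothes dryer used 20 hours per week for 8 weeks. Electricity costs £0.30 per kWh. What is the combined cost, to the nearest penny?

£101.31

space heater: Runtime = 30 min × 30 = 900 min = 15 h
space heater: 1.18 kW × 15 h = 17.7 kWh
clothes dryer: Runtime = 20 h/week × 8 weeks = 160 h
clothes dryer: 2 kW × 160 h = 320 kWh
Total energy = 337.7 kWh
Cost = 337.7 × £0.30 = £101.31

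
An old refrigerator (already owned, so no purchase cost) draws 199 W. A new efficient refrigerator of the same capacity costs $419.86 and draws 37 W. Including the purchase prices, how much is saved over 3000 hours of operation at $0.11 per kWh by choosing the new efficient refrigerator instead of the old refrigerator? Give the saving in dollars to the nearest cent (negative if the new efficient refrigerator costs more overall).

-$366.40

old refrigerator: $0.00 + (199/1000) kW × 3000 h × $0.11 = $0.00 + $65.67 = $65.67
new efficient refrigerator: $419.86 + (37/1000) kW × 3000 h × $0.11 = $419.86 + $12.21 = $432.07
Saving = $65.67 − $432.07 = −$366.4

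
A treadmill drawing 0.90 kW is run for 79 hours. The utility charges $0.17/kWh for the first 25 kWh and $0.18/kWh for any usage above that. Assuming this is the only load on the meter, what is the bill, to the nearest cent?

$12.55

Energy = 0.9 kW × 79 h = 71.1 kWh
Tier 1 (0–25 kWh): 25 × $0.17 = $4.25
Above 25 kWh: 46.1 × $0.18 = $8.298
Bill = $12.55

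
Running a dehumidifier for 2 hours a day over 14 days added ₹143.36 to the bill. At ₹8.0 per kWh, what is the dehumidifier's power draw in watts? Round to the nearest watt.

640 W

Energy = ₹143.36 ÷ ₹8.0/kWh = 17.92 kWh
Runtime = 2 h/day × 14 days = 28 h
Power = 17.92 kWh ÷ 28 h = 0.64 kW = 640 W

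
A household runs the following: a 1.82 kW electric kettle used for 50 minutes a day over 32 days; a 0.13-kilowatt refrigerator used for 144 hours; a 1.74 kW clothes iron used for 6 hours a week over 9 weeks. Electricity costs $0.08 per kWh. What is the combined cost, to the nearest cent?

electric kettle: Runtime = 50 min × 32 = 1600 min = 26.666666… h
electric kettle: 1.82 kW × 26.666666… h = 48.533333… kWh
refrigerator: 0.13 kW × 144 h = 18.72 kWh
clothes iron: Runtime = 6 h/week × 9 weeks = 54 h
clothes iron: 1.74 kW × 54 h = 93.96 kWh
Total energy = 161.213333… kWh
Cost = 161.213333… × $0.08 = $12.90

$12.90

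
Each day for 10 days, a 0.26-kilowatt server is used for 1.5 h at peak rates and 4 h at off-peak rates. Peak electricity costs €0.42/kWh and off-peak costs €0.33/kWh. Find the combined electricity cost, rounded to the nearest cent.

Peak energy = 0.26 kW × 1.5 h × 10 = 3.9 kWh
Off-peak energy = 0.26 kW × 4 h × 10 = 10.4 kWh
Cost = 3.9 × €0.42 + 10.4 × €0.33 = €1.638 + €3.432 = €5.07

€5.07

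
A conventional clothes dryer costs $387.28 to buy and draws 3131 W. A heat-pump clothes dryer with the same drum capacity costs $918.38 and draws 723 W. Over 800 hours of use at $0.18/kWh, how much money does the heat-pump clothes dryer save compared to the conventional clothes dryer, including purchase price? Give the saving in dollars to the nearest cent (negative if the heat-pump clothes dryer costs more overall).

conventional clothes dryer: $387.28 + (3131/1000) kW × 800 h × $0.18 = $387.28 + $450.864 = $838.144
heat-pump clothes dryer: $918.38 + (723/1000) kW × 800 h × $0.18 = $918.38 + $104.112 = $1022.492
Saving = $838.144 − $1022.492 = −$184.348 → -$184.35

-$184.35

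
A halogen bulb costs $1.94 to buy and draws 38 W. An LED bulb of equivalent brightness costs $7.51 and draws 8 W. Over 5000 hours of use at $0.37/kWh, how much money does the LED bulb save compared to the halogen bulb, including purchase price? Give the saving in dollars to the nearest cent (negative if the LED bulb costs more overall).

$49.93

halogen bulb: $1.94 + (38/1000) kW × 5000 h × $0.37 = $1.94 + $70.3 = $72.24
LED bulb: $7.51 + (8/1000) kW × 5000 h × $0.37 = $7.51 + $14.8 = $22.31
Saving = $72.24 − $22.31 = $49.93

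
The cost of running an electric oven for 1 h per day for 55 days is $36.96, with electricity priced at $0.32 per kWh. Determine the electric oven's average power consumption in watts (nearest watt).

Energy = $36.96 ÷ $0.32/kWh = 115.5 kWh
Runtime = 1 h/day × 55 days = 55 h
Power = 115.5 kWh ÷ 55 h = 2.1 kW = 2100 W

2100 W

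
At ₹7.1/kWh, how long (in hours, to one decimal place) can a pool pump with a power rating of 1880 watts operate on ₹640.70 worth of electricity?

48.0 h

Energy available = ₹640.70 ÷ ₹7.1/kWh = 90.2394 kWh
Hours = 90.2394 kWh ÷ 1.88 kW = 48.0 h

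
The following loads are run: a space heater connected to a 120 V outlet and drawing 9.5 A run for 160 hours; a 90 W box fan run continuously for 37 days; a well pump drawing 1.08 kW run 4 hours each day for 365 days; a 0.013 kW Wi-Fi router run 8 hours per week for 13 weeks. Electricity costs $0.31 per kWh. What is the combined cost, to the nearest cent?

$570.55

space heater: Power = 9.5 A × 120 V = 1140 W = 1.14 kW
space heater: 1.14 kW × 160 h = 182.4 kWh
box fan: Runtime = 24 h × 37 = 888 h
box fan: 0.09 kW × 888 h = 79.92 kWh
well pump: Runtime = 4 h/day × 365 days = 1460 h
well pump: 1.08 kW × 1460 h = 1576.8 kWh
Wi-Fi router: Runtime = 8 h/week × 13 weeks = 104 h
Wi-Fi router: 0.013 kW × 104 h = 1.352 kWh
Total energy = 1840.472 kWh
Cost = 1840.472 × $0.31 = $570.55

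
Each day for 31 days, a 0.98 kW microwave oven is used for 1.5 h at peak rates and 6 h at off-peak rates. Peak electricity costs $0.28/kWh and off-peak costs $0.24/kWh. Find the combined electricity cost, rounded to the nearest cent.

$56.51

Peak energy = 0.98 kW × 1.5 h × 31 = 45.57 kWh
Off-peak energy = 0.98 kW × 6 h × 31 = 182.28 kWh
Cost = 45.57 × $0.28 + 182.28 × $0.24 = $12.7596 + $43.7472 = $56.51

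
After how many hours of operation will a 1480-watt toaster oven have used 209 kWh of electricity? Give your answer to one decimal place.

Hours = 209 kWh ÷ 1.48 kW = 141.2 h

141.2 h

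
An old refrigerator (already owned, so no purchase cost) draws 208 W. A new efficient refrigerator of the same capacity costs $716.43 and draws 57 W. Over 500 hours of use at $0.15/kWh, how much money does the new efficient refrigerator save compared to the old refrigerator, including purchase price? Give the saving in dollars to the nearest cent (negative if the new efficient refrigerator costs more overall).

old refrigerator: $0.00 + (208/1000) kW × 500 h × $0.15 = $0.00 + $15.6 = $15.6
new efficient refrigerator: $716.43 + (57/1000) kW × 500 h × $0.15 = $716.43 + $4.275 = $720.705
Saving = $15.6 − $720.705 = −$705.105 → -$705.11

-$705.11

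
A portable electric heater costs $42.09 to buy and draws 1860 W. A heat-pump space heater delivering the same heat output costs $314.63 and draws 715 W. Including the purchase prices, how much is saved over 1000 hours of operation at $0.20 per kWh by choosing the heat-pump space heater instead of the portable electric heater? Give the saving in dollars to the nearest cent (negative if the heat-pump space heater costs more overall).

portable electric heater: $42.09 + (1860/1000) kW × 1000 h × $0.20 = $42.09 + $372 = $414.09
heat-pump space heater: $314.63 + (715/1000) kW × 1000 h × $0.20 = $314.63 + $143 = $457.63
Saving = $414.09 − $457.63 = −$43.54

-$43.54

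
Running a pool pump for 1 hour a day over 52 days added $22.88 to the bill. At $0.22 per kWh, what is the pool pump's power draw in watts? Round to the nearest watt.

Energy = $22.88 ÷ $0.22/kWh = 104 kWh
Runtime = 1 h/day × 52 days = 52 h
Power = 104 kWh ÷ 52 h = 2 kW = 2000 W

2000 W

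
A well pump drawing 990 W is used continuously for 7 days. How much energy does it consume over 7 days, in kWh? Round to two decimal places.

166.32 kWh

Runtime = 24 h × 7 = 168 h
Energy = 0.99 kW × 168 h = 166.32 kWh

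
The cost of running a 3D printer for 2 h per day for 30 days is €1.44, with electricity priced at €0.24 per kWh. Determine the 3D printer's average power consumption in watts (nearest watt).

100 W

Energy = €1.44 ÷ €0.24/kWh = 6 kWh
Runtime = 2 h/day × 30 days = 60 h
Power = 6 kWh ÷ 60 h = 0.1 kW = 100 W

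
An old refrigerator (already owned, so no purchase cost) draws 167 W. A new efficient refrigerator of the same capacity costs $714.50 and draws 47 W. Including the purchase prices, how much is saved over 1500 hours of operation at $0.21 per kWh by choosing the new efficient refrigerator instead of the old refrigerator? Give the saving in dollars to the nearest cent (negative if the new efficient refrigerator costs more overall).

old refrigerator: $0.00 + (167/1000) kW × 1500 h × $0.21 = $0.00 + $52.605 = $52.605
new efficient refrigerator: $714.50 + (47/1000) kW × 1500 h × $0.21 = $714.50 + $14.805 = $729.305
Saving = $52.605 − $729.305 = −$676.7

-$676.70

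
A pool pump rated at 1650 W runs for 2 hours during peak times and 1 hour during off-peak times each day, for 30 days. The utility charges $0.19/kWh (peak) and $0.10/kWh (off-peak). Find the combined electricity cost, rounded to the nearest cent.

$23.76

Peak energy = 1.65 kW × 2 h × 30 = 99 kWh
Off-peak energy = 1.65 kW × 1 h × 30 = 49.5 kWh
Cost = 99 × $0.19 + 49.5 × $0.10 = $18.81 + $4.95 = $23.76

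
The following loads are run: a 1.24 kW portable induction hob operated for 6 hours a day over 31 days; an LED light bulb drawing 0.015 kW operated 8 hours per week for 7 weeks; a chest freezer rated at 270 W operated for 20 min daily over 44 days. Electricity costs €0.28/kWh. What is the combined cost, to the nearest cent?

€65.92

portable induction hob: Runtime = 6 h/day × 31 days = 186 h
portable induction hob: 1.24 kW × 186 h = 230.64 kWh
LED light bulb: Runtime = 8 h/week × 7 weeks = 56 h
LED light bulb: 0.015 kW × 56 h = 0.84 kWh
chest freezer: Runtime = 20 min × 44 = 880 min = 14.666666… h
chest freezer: 0.27 kW × 14.666666… h = 3.96 kWh
Total energy = 235.44 kWh
Cost = 235.44 × €0.28 = €65.92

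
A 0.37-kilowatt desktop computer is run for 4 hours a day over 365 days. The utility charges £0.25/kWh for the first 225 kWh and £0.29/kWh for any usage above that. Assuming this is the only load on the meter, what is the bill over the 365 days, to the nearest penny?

£147.66

Runtime = 4 h/day × 365 days = 1460 h
Energy = 0.37 kW × 1460 h = 540.2 kWh
Tier 1 (0–225 kWh): 225 × £0.25 = £56.25
Above 225 kWh: 315.2 × £0.29 = £91.408
Bill = £147.66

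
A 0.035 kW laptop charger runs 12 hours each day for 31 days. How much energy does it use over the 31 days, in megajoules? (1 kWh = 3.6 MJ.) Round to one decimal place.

Runtime = 12 h/day × 31 days = 372 h
Energy = 0.035 kW × 372 h = 13.02 kWh
= 13.02 × 3.6 MJ = 46.9 MJ

46.9 MJ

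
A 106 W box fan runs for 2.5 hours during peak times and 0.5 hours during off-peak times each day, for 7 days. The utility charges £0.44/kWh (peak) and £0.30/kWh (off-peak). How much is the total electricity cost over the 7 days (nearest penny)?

Peak energy = 0.106 kW × 2.5 h × 7 = 1.855 kWh
Off-peak energy = 0.106 kW × 0.5 h × 7 = 0.371 kWh
Cost = 1.855 × £0.44 + 0.371 × £0.30 = £0.8162 + £0.1113 = £0.93

£0.93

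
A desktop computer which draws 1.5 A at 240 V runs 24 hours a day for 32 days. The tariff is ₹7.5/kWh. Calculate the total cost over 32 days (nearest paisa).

Power = 1.5 A × 240 V = 360 W = 0.36 kW
Runtime = 24 h × 32 = 768 h
Energy = 0.36 kW × 768 h = 276.48 kWh
Cost = 276.48 kWh × ₹7.5/kWh = ₹2073.60

₹2073.60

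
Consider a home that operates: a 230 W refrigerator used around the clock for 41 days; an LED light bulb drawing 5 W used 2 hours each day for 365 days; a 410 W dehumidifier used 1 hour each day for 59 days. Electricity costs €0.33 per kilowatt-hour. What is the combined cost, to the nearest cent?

refrigerator: Runtime = 24 h × 41 = 984 h
refrigerator: 0.23 kW × 984 h = 226.32 kWh
LED light bulb: Runtime = 2 h/day × 365 days = 730 h
LED light bulb: 0.005 kW × 730 h = 3.65 kWh
dehumidifier: Runtime = 1 h/day × 59 days = 59 h
dehumidifier: 0.41 kW × 59 h = 24.19 kWh
Total energy = 254.16 kWh
Cost = 254.16 × €0.33 = €83.87

€83.87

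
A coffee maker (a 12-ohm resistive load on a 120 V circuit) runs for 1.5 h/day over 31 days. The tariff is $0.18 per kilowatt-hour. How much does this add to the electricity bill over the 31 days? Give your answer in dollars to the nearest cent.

$10.04

Power = V²/R = 120²/12 = 1200 W = 1.2 kW
Runtime = 1.5 h/day × 31 days = 46.5 h
Energy = 1.2 kW × 46.5 h = 55.8 kWh
Cost = 55.8 kWh × $0.18/kWh = $10.04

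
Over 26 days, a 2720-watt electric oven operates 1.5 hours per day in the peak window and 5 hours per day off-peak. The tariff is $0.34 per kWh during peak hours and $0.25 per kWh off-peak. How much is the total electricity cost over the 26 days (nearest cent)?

Peak energy = 2.72 kW × 1.5 h × 26 = 106.08 kWh
Off-peak energy = 2.72 kW × 5 h × 26 = 353.6 kWh
Cost = 106.08 × $0.34 + 353.6 × $0.25 = $36.0672 + $88.4 = $124.47

$124.47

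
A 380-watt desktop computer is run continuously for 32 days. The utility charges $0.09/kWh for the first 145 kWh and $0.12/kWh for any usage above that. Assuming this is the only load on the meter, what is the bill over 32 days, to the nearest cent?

Runtime = 24 h × 32 = 768 h
Energy = 0.38 kW × 768 h = 291.84 kWh
Tier 1 (0–145 kWh): 145 × $0.09 = $13.05
Above 145 kWh: 146.84 × $0.12 = $17.6208
Bill = $30.67

$30.67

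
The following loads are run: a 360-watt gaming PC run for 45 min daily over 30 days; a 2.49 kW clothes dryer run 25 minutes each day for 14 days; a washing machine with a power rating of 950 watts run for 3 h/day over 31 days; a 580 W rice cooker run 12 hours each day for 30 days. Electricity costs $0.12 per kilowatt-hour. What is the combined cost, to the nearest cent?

$38.37

gaming PC: Runtime = 45 min × 30 = 1350 min = 22.5 h
gaming PC: 0.36 kW × 22.5 h = 8.1 kWh
clothes dryer: Runtime = 25 min × 14 = 350 min = 5.833333… h
clothes dryer: 2.49 kW × 5.833333… h = 14.525 kWh
washing machine: Runtime = 3 h/day × 31 days = 93 h
washing machine: 0.95 kW × 93 h = 88.35 kWh
rice cooker: Runtime = 12 h/day × 30 days = 360 h
rice cooker: 0.58 kW × 360 h = 208.8 kWh
Total energy = 319.775 kWh
Cost = 319.775 × $0.12 = $38.37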